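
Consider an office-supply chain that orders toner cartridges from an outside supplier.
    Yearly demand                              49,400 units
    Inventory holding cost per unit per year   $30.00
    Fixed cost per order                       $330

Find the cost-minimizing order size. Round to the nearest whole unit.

2DS/H = 2·49,400·330/30 = 1,086,800.00
EOQ = √1,086,800.00 ≈ 1,042.50

1,042 units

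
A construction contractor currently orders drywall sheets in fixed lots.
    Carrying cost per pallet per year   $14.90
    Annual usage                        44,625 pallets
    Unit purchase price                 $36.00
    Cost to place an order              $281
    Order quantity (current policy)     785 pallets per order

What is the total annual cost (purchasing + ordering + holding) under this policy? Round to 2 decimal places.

$1,628,322.29

Annual ordering cost = (D/Q)·S = (44,625/785) × 281 = $15,974.04
Annual holding cost  = (Q/2)·H = (785/2) × 14.9 = $5,848.25
Purchase cost = D·C = 44,625 × 36 = $1,606,500.00
Total = $15,974.04 + $5,848.25 + $1,606,500.00 = $1,628,322.29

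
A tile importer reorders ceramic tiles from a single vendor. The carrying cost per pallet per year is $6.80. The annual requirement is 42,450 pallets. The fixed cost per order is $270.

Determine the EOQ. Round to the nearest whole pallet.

2DS/H = 2·42,450·270/6.8 = 3,371,029.41
EOQ = √3,371,029.41 ≈ 1,836.04

1,836 pallets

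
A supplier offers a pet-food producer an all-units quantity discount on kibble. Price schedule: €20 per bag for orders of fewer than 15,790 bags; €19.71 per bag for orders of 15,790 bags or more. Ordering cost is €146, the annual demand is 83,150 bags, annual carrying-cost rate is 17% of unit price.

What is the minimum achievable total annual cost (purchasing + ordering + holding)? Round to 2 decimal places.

H₁ = 17%×€20 = €3.4000;  H₂ = 17%×€19.71 = €3.3507
EOQ₁ = √(2×83,150×146/3.4000) = 2,672.29  (< 15,790, feasible at tier 1)
EOQ₂ = √(2×83,150×146/3.3507) = 2,691.87  (< 15,790 → use Q = 15,790 at tier-2 price)
TC(tier 1 (EOQ₁), Q≈2,672.3) = €1,672,085.78
TC(tier 2, Q≈15,790.0) = €1,666,109.11
Minimum at tier 2: €1,666,109.11

€1,666,109.11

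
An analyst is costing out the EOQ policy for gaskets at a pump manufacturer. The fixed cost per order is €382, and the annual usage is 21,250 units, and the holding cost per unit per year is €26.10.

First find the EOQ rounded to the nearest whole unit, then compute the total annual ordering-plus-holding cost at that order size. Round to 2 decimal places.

2DS/H = 2·21,250·382/26.1 = 622,030.65
EOQ = √622,030.65 ≈ 788.69 → Q = 789 units
Annual ordering cost = (D/Q)·S = (21,250/789) × 382 = €10,288.34
Annual holding cost  = (Q/2)·H = (789/2) × 26.1 = €10,296.45
Total = €10,288.34 + €10,296.45 = €20,584.79

€20,584.79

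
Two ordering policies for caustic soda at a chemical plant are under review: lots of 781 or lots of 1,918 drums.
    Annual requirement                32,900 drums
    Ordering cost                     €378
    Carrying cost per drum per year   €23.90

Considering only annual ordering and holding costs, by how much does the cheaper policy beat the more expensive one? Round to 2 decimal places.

€4,147.66

Annual cost at Q: ordering D·S/Q plus holding Q·H/2.
TC(781) = (32,900/781)×378 + (781/2)×23.9 = €25,256.38
TC(1,918) = (32,900/1,918)×378 + (1,918/2)×23.9 = €29,404.04
|ΔTC| = |€25,256.38 − €29,404.04| = €4,147.66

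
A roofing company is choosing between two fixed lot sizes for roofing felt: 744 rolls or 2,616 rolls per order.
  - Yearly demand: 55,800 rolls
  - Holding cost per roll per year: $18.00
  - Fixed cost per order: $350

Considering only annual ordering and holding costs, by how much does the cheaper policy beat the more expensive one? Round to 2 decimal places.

For each Q, cost = (D/Q)·S + (Q/2)·H.
TC(744) = (55,800/744)×350 + (744/2)×18 = $32,946.00
TC(2,616) = (55,800/2,616)×350 + (2,616/2)×18 = $31,009.60
Lots of 2,616 are cheaper by $1,936.40.

$1,936.40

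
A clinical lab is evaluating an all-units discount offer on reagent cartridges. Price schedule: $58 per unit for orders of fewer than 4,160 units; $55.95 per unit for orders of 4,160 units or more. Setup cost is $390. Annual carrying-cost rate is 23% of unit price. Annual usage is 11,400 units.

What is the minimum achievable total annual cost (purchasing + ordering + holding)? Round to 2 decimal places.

H₁ = 23%×$58 = $13.3400;  H₂ = 23%×$55.95 = $12.8685
EOQ₁ = √(2×11,400×390/13.3400) = 816.44  (< 4,160, feasible at tier 1)
EOQ₂ = √(2×11,400×390/12.8685) = 831.26  (< 4,160 → use Q = 4,160 at tier-2 price)
TC(tier 1 (EOQ₁), Q≈816.4) = $672,091.25
TC(tier 2, Q≈4,160.0) = $665,665.23
Minimum at tier 2: $665,665.23

$665,665.23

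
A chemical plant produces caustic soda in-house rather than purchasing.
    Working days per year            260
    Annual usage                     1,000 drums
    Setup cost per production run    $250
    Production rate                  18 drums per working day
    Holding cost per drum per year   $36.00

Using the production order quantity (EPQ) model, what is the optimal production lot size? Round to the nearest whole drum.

133 drums

Daily demand d = 1,000/260 = 3.846; p = 18; 1 − d/p = 0.78632
EPQ = √(2DS / (H(1 − d/p)))
    = √(2 × 1,000 × 250 / (36 × 0.78632)) ≈ 132.90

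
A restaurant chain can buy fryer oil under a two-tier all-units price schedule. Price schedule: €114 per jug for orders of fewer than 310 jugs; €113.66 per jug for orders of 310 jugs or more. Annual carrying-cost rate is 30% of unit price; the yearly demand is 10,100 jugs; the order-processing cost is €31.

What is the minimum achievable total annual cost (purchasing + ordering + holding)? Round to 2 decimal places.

€1,154,261.19

H₁ = 30%×€114 = €34.2000;  H₂ = 30%×€113.66 = €34.0980
EOQ₁ = √(2×10,100×31/34.2000) = 135.31  (< 310, feasible at tier 1)
EOQ₂ = √(2×10,100×31/34.0980) = 135.52  (< 310 → use Q = 310 at tier-2 price)
TC(tier 1 (EOQ₁), Q≈135.3) = €1,156,027.75
TC(tier 2, Q≈310.0) = €1,154,261.19
Minimum at tier 2: €1,154,261.19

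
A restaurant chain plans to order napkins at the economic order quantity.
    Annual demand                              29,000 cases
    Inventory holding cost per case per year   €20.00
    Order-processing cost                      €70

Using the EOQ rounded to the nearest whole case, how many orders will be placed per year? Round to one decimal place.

64.3 orders per year

Q* = √(2·D·S / H) = √(2·29,000·70 / 20) = √203,000.0 ≈ 450.56 → Q = 451
Orders per year = D/Q = 29,000 / 451 = 64.302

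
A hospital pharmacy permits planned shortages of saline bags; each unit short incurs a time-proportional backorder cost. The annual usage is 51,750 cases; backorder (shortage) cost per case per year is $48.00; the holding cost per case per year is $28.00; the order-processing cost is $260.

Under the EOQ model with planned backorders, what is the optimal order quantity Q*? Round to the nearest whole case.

1,234 cases

Q* = √(2DS/H) · √((H + b)/b)
   = √(2 × 51,750 × 260 / 28) · √((28 + 48) / 48)
   = 980.343 × 1.2583 ≈ 1,233.57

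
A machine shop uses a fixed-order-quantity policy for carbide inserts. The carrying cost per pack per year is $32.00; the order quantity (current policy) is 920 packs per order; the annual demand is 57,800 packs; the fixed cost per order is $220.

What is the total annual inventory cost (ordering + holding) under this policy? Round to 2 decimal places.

Orders/yr = 57,800/920 = 62.826; ordering cost = 62.826 × $220 = $13,821.74
Average inventory = 920/2 = 460; holding cost = 460 × $32 = $14,720.00
Total = $13,821.74 + $14,720.00 = $28,541.74

$28,541.74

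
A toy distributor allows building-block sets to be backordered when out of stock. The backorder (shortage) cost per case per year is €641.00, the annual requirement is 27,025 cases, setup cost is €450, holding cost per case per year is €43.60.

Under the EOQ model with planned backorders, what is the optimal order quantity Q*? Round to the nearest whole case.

772 cases

Q* = √(2DS/H) · √((H + b)/b)
   = √(2 × 27,025 × 450 / 43.6) · √((43.6 + 641) / 641)
   = 746.897 × 1.0334 ≈ 771.88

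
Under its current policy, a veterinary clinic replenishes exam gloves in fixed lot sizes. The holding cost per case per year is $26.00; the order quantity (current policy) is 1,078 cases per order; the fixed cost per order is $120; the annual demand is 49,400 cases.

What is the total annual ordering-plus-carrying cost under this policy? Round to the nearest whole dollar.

$19,513

Annual ordering cost = (D/Q)·S = (49,400/1,078) × 120 = $5,499.07
Annual holding cost  = (Q/2)·H = (1,078/2) × 26 = $14,014.00
Total = $5,499.07 + $14,014.00 = $19,513.07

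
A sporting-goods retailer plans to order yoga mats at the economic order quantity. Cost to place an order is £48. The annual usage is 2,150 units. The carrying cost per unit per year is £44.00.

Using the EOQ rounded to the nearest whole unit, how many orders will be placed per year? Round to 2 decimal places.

31.62 orders per year

2DS/H = 2·2,150·48/44 = 4,690.91
EOQ = √4,690.91 ≈ 68.49 → Q = 68
Orders per year = D/Q = 2,150 / 68 = 31.618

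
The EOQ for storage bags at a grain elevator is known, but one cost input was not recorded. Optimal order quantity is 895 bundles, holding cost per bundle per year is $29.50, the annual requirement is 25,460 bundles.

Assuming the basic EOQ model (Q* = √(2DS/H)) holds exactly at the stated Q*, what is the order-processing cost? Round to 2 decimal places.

$464.07

From Q* = √(2DS/H) ⇒ Q*² = 2DS/H.
S = Q²H / (2D) = 895² × 29.5 / (2 × 25,460) = 464.0659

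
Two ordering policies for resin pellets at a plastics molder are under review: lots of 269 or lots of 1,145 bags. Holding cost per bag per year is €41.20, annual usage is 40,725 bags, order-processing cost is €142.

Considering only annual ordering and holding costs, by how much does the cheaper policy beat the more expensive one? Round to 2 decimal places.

€1,598.26

Annual cost at Q: ordering D·S/Q plus holding Q·H/2.
TC(269) = (40,725/269)×142 + (269/2)×41.2 = €27,039.36
TC(1,145) = (40,725/1,145)×142 + (1,145/2)×41.2 = €28,637.61
|ΔTC| = |€27,039.36 − €28,637.61| = €1,598.26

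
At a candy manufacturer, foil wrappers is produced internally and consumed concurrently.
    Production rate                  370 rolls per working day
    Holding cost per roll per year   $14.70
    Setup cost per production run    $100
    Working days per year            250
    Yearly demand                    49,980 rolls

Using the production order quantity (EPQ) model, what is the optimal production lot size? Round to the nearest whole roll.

d = 49,980/250 = 199.9200 rolls/day;  effective holding cost H(1 − d/p) = 14.7·(1 − 199.9200/370) = 6.75723
Q* = √(2DS / H_eff) = √(2·49,980·100 / 6.75723) ≈ 1,216.27

1,216 rolls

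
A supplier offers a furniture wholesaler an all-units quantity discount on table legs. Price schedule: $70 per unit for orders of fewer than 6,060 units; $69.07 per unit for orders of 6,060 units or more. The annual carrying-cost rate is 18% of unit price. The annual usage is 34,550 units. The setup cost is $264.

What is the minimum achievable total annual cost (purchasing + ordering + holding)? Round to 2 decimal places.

H₁ = 18%×$70 = $12.6000;  H₂ = 18%×$69.07 = $12.4326
EOQ₁ = √(2×34,550×264/12.6000) = 1,203.25  (< 6,060, feasible at tier 1)
EOQ₂ = √(2×34,550×264/12.4326) = 1,211.32  (< 6,060 → use Q = 6,060 at tier-2 price)
TC(tier 1 (EOQ₁), Q≈1,203.2) = $2,433,660.94
TC(tier 2, Q≈6,060.0) = $2,425,544.43
Minimum at tier 2: $2,425,544.43

$2,425,544.43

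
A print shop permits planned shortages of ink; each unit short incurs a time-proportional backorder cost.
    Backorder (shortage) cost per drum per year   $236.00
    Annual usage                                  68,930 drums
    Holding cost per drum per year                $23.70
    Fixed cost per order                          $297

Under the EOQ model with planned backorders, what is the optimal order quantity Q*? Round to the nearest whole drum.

Basic EOQ = √(2·68,930·297/23.7) = 1,314.387
Backorder adjustment √((H+b)/b) = √((23.7+236)/236) = 1.0490
Q* = 1,314.387 × 1.0490 ≈ 1,378.81

1,379 drums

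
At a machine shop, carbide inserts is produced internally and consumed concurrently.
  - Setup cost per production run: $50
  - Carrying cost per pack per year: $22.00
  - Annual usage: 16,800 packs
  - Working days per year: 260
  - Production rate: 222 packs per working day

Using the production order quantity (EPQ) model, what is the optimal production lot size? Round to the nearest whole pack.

328 packs

d = 16,800/260 = 64.6154 packs/day;  effective holding cost H(1 − d/p) = 22·(1 − 64.6154/222) = 15.59667
Q* = √(2DS / H_eff) = √(2·16,800·50 / 15.59667) ≈ 328.20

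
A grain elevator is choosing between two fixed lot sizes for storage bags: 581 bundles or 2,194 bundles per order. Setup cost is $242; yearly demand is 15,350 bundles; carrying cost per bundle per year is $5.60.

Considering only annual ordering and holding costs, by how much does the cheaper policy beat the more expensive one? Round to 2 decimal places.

$184.11

TC(Q) = (D/Q)S + (Q/2)H
TC(581) = (15,350/581)×242 + (581/2)×5.6 = $8,020.43
TC(2,194) = (15,350/2,194)×242 + (2,194/2)×5.6 = $7,836.32
Lots of 2,194 are cheaper by $184.11.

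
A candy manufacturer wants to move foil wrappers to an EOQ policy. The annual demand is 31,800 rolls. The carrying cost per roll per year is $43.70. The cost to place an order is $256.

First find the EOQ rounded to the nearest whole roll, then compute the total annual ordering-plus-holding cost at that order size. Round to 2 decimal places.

$26,674.07

EOQ = √(2DS/H) = √(2 × 31,800 × 256 / 43.7)
    = √(372,576.66) ≈ 610.39 → Q = 610 rolls
Orders/yr = 31,800/610 = 52.131; ordering cost = 52.131 × $256 = $13,345.57
Average inventory = 610/2 = 305; holding cost = 305 × $43.7 = $13,328.50
Total = $13,345.57 + $13,328.50 = $26,674.07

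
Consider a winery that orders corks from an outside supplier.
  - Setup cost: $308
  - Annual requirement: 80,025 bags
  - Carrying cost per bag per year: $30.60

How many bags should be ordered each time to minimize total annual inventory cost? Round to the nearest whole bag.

1,269 bags

2DS/H = 2·80,025·308/30.6 = 1,610,960.78
EOQ = √1,610,960.78 ≈ 1,269.24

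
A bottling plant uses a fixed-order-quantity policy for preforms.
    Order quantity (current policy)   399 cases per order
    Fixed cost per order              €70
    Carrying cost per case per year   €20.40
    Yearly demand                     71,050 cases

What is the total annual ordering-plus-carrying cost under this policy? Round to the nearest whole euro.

€16,535

Orders/yr = 71,050/399 = 178.070; ordering cost = 178.070 × €70 = €12,464.91
Average inventory = 399/2 = 199.5; holding cost = 199.5 × €20.4 = €4,069.80
Total = €12,464.91 + €4,069.80 = €16,534.71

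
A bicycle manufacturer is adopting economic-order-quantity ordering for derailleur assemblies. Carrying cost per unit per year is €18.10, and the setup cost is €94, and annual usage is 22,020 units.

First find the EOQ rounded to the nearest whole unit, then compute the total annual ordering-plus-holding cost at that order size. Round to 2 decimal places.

€8,656.19

Q* = √(2·D·S / H) = √(2·22,020·94 / 18.1) = √228,716.0 ≈ 478.24 → Q = 478 units
Orders/yr = 22,020/478 = 46.067; ordering cost = 46.067 × €94 = €4,330.29
Average inventory = 478/2 = 239; holding cost = 239 × €18.1 = €4,325.90
Total = €4,330.29 + €4,325.90 = €8,656.19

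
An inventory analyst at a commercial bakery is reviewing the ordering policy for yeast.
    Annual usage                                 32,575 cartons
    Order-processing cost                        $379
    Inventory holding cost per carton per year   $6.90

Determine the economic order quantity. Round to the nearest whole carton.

1,892 cartons

Optimal lot size Q* = (2 × 32,575 × $379 / $6.9)^½ ≈ 1,891.70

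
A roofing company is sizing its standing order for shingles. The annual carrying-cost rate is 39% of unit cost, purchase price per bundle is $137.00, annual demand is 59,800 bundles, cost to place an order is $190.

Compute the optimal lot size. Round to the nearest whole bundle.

Carrying cost H = $137 × 39% = $53.4300/bundle/yr
2DS/H = 2·59,800·190/53.43 = 425,304.14
EOQ = √425,304.14 ≈ 652.15

652 bundles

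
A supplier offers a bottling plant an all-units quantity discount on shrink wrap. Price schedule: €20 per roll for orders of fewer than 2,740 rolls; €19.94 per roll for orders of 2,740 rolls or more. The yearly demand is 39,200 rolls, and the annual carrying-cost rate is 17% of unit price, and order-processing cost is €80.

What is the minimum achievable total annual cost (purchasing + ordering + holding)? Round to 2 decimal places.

€787,436.55

H₁ = 17%×€20 = €3.4000;  H₂ = 17%×€19.94 = €3.3898
EOQ₁ = √(2×39,200×80/3.4000) = 1,358.20  (< 2,740, feasible at tier 1)
EOQ₂ = √(2×39,200×80/3.3898) = 1,360.24  (< 2,740 → use Q = 2,740 at tier-2 price)
TC(tier 1 (EOQ₁), Q≈1,358.2) = €788,617.88
TC(tier 2, Q≈2,740.0) = €787,436.55
Minimum at tier 2: €787,436.55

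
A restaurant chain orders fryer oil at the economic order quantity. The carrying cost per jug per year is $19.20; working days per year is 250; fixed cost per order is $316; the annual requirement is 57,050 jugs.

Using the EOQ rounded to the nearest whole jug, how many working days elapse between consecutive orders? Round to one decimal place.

6.0 days

Q* = √(2·D·S / H) = √(2·57,050·316 / 19.2) = √1,877,895.8 ≈ 1,370.36 → Q = 1,370 jugs
Days between orders = 250 / (D/Q) = 250 / 41.642 ≈ 6.004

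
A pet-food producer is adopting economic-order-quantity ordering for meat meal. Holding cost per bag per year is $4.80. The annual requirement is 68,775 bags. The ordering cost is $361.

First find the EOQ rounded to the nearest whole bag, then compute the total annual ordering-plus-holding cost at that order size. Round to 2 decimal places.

$15,438.48

Optimal lot size Q* = (2 × 68,775 × $361 / $4.8)^½ ≈ 3,216.35 → Q = 3,216 bags
Annual ordering cost = (D/Q)·S = (68,775/3,216) × 361 = $7,720.08
Annual holding cost  = (Q/2)·H = (3,216/2) × 4.8 = $7,718.40
Total = $7,720.08 + $7,718.40 = $15,438.48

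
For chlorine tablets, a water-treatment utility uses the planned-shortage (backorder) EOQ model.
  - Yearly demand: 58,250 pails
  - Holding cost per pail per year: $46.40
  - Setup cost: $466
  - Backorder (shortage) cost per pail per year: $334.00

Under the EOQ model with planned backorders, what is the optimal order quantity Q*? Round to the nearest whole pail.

1,154 pails

Basic EOQ = √(2·58,250·466/46.4) = 1,081.675
Backorder adjustment √((H+b)/b) = √((46.4+334)/334) = 1.0672
Q* = 1,081.675 × 1.0672 ≈ 1,154.37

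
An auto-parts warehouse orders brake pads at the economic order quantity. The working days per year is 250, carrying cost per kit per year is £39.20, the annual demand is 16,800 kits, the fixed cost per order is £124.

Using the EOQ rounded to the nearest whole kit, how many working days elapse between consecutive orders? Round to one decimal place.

4.9 days

Q* = √(2·D·S / H) = √(2·16,800·124 / 39.2) = √106,285.7 ≈ 326.01 → Q = 326 kits
Days between orders = 250 / (D/Q) = 250 / 51.534 ≈ 4.851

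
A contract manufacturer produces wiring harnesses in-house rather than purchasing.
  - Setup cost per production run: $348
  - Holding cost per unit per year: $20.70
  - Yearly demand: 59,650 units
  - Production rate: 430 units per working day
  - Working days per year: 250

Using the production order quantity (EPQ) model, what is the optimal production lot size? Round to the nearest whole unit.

2,123 units

d = 59,650/250 = 238.6000 units/day;  effective holding cost H(1 − d/p) = 20.7·(1 − 238.6000/430) = 9.21391
Q* = √(2DS / H_eff) = √(2·59,650·348 / 9.21391) ≈ 2,122.70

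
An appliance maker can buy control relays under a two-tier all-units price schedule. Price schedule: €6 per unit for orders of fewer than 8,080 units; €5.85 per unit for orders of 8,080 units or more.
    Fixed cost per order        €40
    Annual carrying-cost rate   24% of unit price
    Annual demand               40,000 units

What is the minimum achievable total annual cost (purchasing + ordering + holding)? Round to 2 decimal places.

€239,870.18

H₁ = 24%×€6 = €1.4400;  H₂ = 24%×€5.85 = €1.4040
EOQ₁ = √(2×40,000×40/1.4400) = 1,490.71  (< 8,080, feasible at tier 1)
EOQ₂ = √(2×40,000×40/1.4040) = 1,509.70  (< 8,080 → use Q = 8,080 at tier-2 price)
TC(tier 1 (EOQ₁), Q≈1,490.7) = €242,146.63
TC(tier 2, Q≈8,080.0) = €239,870.18
Minimum at tier 2: €239,870.18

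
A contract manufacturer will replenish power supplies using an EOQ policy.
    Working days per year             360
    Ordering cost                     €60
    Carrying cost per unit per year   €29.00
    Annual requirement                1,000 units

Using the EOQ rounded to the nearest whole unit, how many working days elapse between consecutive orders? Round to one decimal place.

23.0 days

EOQ = √(2DS/H) = √(2 × 1,000 × 60 / 29)
    = √(4,137.93) ≈ 64.33 → Q = 64 units
T = Q/D × 360 days = 64/1,000 × 360 = 23.040 days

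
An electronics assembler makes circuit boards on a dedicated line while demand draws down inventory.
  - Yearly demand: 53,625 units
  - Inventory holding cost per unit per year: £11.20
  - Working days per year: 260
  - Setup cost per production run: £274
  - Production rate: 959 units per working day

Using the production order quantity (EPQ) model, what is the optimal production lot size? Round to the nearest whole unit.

1,828 units

d = 53,625/260 = 206.2500 units/day;  effective holding cost H(1 − d/p) = 11.2·(1 − 206.2500/959) = 8.79124
Q* = √(2DS / H_eff) = √(2·53,625·274 / 8.79124) ≈ 1,828.31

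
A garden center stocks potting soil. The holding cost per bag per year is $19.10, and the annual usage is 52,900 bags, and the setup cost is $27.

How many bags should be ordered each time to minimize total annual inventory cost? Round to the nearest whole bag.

387 bags

2DS/H = 2·52,900·27/19.1 = 149,560.21
EOQ = √149,560.21 ≈ 386.73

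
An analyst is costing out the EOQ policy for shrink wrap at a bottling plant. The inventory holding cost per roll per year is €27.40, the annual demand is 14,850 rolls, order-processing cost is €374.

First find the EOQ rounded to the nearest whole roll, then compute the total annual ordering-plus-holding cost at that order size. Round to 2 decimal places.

€17,445.74

EOQ = √(2DS/H) = √(2 × 14,850 × 374 / 27.4)
    = √(405,394.16) ≈ 636.71 → Q = 637 rolls
Ordering: D/Q × S = 14,850/637 × €374 = €8,718.84
Holding:  Q/2 × H = 637/2 × €27.4 = €8,726.90
Total = €8,718.84 + €8,726.90 = €17,445.74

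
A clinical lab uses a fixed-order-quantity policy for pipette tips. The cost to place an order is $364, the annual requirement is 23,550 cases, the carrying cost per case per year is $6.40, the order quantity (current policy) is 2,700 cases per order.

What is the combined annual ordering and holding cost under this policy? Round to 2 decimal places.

Orders/yr = 23,550/2,700 = 8.722; ordering cost = 8.722 × $364 = $3,174.89
Average inventory = 2,700/2 = 1350; holding cost = 1350 × $6.4 = $8,640.00
Total = $3,174.89 + $8,640.00 = $11,814.89

$11,814.89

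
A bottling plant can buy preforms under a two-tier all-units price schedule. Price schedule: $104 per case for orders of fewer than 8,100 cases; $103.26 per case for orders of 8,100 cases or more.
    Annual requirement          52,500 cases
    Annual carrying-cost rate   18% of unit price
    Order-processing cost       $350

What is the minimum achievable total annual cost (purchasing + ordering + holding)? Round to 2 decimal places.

H₁ = 18%×$104 = $18.7200;  H₂ = 18%×$103.26 = $18.5868
EOQ₁ = √(2×52,500×350/18.7200) = 1,401.12  (< 8,100, feasible at tier 1)
EOQ₂ = √(2×52,500×350/18.5868) = 1,406.13  (< 8,100 → use Q = 8,100 at tier-2 price)
TC(tier 1 (EOQ₁), Q≈1,401.1) = $5,486,228.99
TC(tier 2, Q≈8,100.0) = $5,498,695.06
Minimum at tier 1 (EOQ₁): $5,486,228.99

$5,486,228.99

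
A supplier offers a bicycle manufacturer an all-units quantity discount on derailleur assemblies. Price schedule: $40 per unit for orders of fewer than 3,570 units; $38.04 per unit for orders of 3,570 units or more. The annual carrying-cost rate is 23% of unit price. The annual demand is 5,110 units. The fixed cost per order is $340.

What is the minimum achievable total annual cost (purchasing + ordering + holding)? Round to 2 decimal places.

H₁ = 23%×$40 = $9.2000;  H₂ = 23%×$38.04 = $8.7492
EOQ₁ = √(2×5,110×340/9.2000) = 614.57  (< 3,570, feasible at tier 1)
EOQ₂ = √(2×5,110×340/8.7492) = 630.20  (< 3,570 → use Q = 3,570 at tier-2 price)
TC(tier 1 (EOQ₁), Q≈614.6) = $210,054.04
TC(tier 2, Q≈3,570.0) = $210,488.39
Minimum at tier 1 (EOQ₁): $210,054.04

$210,054.04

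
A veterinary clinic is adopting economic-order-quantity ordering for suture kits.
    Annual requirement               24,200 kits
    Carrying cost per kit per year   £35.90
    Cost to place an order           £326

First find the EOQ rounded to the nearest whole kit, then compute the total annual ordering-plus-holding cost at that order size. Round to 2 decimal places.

Q* = √(2·D·S / H) = √(2·24,200·326 / 35.9) = √439,509.7 ≈ 662.96 → Q = 663 kits
Annual ordering cost = (D/Q)·S = (24,200/663) × 326 = £11,899.25
Annual holding cost  = (Q/2)·H = (663/2) × 35.9 = £11,900.85
Total = £11,899.25 + £11,900.85 = £23,800.10

£23,800.10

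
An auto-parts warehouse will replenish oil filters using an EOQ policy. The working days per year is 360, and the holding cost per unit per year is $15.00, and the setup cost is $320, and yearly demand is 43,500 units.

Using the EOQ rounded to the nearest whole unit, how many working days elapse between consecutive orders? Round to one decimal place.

EOQ = √(2DS/H) = √(2 × 43,500 × 320 / 15)
    = √(1,856,000.00) ≈ 1,362.35 → Q = 1,362 units
Days between orders = 360 / (D/Q) = 360 / 31.938 ≈ 11.272

11.3 days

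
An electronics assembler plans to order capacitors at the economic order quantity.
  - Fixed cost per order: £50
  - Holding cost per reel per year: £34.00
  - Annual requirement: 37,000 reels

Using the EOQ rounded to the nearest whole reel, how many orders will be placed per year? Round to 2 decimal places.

Optimal lot size Q* = (2 × 37,000 × £50 / £34)^½ ≈ 329.88 → Q = 330
Orders per year = D/Q = 37,000 / 330 = 112.121

112.12 orders per year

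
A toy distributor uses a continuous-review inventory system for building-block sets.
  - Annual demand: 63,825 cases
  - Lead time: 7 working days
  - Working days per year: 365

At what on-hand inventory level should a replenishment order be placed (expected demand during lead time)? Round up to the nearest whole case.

Daily demand d = 63,825 / 365 = 174.863 cases/day
Demand during lead time = 174.863 × 7 = 1,224.04
Reorder point = 1,224.04 → round up

1,225 cases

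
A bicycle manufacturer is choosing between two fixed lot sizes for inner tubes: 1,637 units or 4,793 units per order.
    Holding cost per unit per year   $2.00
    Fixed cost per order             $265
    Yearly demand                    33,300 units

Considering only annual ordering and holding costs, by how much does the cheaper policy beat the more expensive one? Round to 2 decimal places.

$393.53

Annual cost at Q: ordering D·S/Q plus holding Q·H/2.
TC(1,637) = (33,300/1,637)×265 + (1,637/2)×2 = $7,027.65
TC(4,793) = (33,300/4,793)×265 + (4,793/2)×2 = $6,634.12
|ΔTC| = |$7,027.65 − $6,634.12| = $393.53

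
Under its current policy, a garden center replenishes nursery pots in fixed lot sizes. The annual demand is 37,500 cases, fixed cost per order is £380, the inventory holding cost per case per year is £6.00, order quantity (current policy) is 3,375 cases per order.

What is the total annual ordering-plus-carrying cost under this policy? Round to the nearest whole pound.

Ordering: D/Q × S = 37,500/3,375 × £380 = £4,222.22
Holding:  Q/2 × H = 3,375/2 × £6 = £10,125.00
Total = £4,222.22 + £10,125.00 = £14,347.22

£14,347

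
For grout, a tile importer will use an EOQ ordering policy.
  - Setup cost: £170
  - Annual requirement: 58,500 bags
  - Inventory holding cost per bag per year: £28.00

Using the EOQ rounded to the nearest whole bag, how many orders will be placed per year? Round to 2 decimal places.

69.40 orders per year

Optimal lot size Q* = (2 × 58,500 × £170 / £28)^½ ≈ 842.83 → Q = 843
N = D/Q = 58,500/843 ≈ 69.395 orders/yr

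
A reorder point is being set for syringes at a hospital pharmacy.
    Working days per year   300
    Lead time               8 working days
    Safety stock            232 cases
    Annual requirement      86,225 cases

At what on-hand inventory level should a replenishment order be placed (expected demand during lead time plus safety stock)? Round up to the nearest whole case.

Daily demand d = 86,225 / 300 = 287.417 cases/day
Demand during lead time = 287.417 × 8 = 2,299.33
Reorder point = 2,299.33 + 232 = 2,531.33 → round up

2,532 cases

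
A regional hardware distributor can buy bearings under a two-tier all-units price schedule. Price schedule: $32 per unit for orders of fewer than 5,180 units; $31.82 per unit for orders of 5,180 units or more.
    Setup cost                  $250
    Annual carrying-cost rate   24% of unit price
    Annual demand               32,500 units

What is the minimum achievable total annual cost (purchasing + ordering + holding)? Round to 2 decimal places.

H₁ = 24%×$32 = $7.6800;  H₂ = 24%×$31.82 = $7.6368
EOQ₁ = √(2×32,500×250/7.6800) = 1,454.61  (< 5,180, feasible at tier 1)
EOQ₂ = √(2×32,500×250/7.6368) = 1,458.72  (< 5,180 → use Q = 5,180 at tier-2 price)
TC(tier 1 (EOQ₁), Q≈1,454.6) = $1,051,171.39
TC(tier 2, Q≈5,180.0) = $1,055,497.84
Minimum at tier 1 (EOQ₁): $1,051,171.39

$1,051,171.39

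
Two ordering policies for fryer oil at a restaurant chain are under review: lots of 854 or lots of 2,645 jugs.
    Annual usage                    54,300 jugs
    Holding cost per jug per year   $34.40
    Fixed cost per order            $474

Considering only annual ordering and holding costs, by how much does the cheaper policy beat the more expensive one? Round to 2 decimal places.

TC(Q) = (D/Q)S + (Q/2)H
TC(854) = (54,300/854)×474 + (854/2)×34.4 = $44,827.21
TC(2,645) = (54,300/2,645)×474 + (2,645/2)×34.4 = $55,224.89
|ΔTC| = |$44,827.21 − $55,224.89| = $10,397.68

$10,397.68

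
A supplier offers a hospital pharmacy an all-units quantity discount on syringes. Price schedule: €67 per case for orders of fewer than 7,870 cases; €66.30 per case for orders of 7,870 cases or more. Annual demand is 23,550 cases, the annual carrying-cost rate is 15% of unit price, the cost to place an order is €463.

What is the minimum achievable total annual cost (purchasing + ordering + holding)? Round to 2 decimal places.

H₁ = 15%×€67 = €10.0500;  H₂ = 15%×€66.30 = €9.9450
EOQ₁ = √(2×23,550×463/10.0500) = 1,473.05  (< 7,870, feasible at tier 1)
EOQ₂ = √(2×23,550×463/9.9450) = 1,480.81  (< 7,870 → use Q = 7,870 at tier-2 price)
TC(tier 1 (EOQ₁), Q≈1,473.1) = €1,592,654.17
TC(tier 2, Q≈7,870.0) = €1,601,884.05
Minimum at tier 1 (EOQ₁): €1,592,654.17

€1,592,654.17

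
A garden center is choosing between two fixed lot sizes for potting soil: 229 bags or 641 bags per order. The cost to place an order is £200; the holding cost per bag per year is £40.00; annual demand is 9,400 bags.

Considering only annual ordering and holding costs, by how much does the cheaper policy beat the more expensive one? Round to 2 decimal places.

For each Q, cost = (D/Q)·S + (Q/2)·H.
TC(229) = (9,400/229)×200 + (229/2)×40 = £12,789.61
TC(641) = (9,400/641)×200 + (641/2)×40 = £15,752.92
Cheaper: Q = 229.  Difference = £2,963.31

£2,963.31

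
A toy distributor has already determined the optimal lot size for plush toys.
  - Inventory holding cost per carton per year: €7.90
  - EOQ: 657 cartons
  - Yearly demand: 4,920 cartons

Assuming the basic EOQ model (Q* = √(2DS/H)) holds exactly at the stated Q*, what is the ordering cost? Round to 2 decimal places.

€346.55

From Q* = √(2DS/H) ⇒ Q*² = 2DS/H.
S = Q²H / (2D) = 657² × 7.9 / (2 × 4,920) = 346.5475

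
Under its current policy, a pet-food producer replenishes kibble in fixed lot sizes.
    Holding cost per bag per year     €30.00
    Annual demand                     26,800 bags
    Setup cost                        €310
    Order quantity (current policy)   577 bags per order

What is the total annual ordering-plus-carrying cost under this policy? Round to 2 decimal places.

Orders/yr = 26,800/577 = 46.447; ordering cost = 46.447 × €310 = €14,398.61
Average inventory = 577/2 = 288.5; holding cost = 288.5 × €30 = €8,655.00
Total = €14,398.61 + €8,655.00 = €23,053.61

€23,053.61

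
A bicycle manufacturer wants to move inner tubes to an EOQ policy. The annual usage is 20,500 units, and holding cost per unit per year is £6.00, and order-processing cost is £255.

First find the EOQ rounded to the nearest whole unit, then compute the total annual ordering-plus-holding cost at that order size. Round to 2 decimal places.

£7,920.23

Optimal lot size Q* = (2 × 20,500 × £255 / £6)^½ ≈ 1,320.04 → Q = 1,320 units
Annual ordering cost = (D/Q)·S = (20,500/1,320) × 255 = £3,960.23
Annual holding cost  = (Q/2)·H = (1,320/2) × 6 = £3,960.00
Total = £3,960.23 + £3,960.00 = £7,920.23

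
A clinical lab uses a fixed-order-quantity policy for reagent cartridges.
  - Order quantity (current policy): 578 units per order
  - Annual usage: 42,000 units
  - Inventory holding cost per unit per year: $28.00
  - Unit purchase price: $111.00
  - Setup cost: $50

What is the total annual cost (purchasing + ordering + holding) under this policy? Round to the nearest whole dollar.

Annual ordering cost = (D/Q)·S = (42,000/578) × 50 = $3,633.22
Annual holding cost  = (Q/2)·H = (578/2) × 28 = $8,092.00
Purchase cost = D·C = 42,000 × 111 = $4,662,000.00
Total = $3,633.22 + $8,092.00 + $4,662,000.00 = $4,673,725.22

$4,673,725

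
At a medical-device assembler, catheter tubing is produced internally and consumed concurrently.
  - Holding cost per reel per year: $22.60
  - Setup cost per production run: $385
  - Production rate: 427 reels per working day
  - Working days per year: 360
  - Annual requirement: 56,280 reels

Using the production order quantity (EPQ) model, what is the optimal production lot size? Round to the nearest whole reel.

1,739 reels

d = 56,280/360 = 156.3333 reels/day;  effective holding cost H(1 − d/p) = 22.6·(1 − 156.3333/427) = 14.32568
Q* = √(2DS / H_eff) = √(2·56,280·385 / 14.32568) ≈ 1,739.26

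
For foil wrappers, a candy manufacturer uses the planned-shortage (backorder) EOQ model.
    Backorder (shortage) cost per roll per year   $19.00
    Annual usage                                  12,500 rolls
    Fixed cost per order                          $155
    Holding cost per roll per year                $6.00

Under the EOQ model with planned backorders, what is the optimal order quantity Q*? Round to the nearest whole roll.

922 rolls

Q* = √(2DS/H) · √((H + b)/b)
   = √(2 × 12,500 × 155 / 6) · √((6 + 19) / 19)
   = 803.638 × 1.1471 ≈ 921.84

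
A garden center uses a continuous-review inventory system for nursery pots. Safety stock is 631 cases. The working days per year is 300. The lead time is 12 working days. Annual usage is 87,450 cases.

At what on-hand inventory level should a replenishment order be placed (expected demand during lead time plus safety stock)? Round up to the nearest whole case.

Daily demand d = 87,450 / 300 = 291.500 cases/day
Demand during lead time = 291.500 × 12 = 3,498.00
Reorder point = 3,498.00 + 631 = 4,129.00 → round up

4,129 cases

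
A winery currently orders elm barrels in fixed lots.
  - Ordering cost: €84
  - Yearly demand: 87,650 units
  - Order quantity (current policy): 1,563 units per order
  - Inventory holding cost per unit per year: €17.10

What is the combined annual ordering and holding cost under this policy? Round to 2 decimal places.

€18,074.21

Annual ordering cost = (D/Q)·S = (87,650/1,563) × 84 = €4,710.56
Annual holding cost  = (Q/2)·H = (1,563/2) × 17.1 = €13,363.65
Total = €4,710.56 + €13,363.65 = €18,074.21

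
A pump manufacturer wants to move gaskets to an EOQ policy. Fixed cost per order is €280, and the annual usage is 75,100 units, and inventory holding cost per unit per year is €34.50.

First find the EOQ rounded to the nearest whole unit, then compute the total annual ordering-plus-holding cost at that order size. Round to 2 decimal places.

€38,091.10

Optimal lot size Q* = (2 × 75,100 × €280 / €34.5)^½ ≈ 1,104.09 → Q = 1,104 units
Orders/yr = 75,100/1,104 = 68.025; ordering cost = 68.025 × €280 = €19,047.10
Average inventory = 1,104/2 = 552; holding cost = 552 × €34.5 = €19,044.00
Total = €19,047.10 + €19,044.00 = €38,091.10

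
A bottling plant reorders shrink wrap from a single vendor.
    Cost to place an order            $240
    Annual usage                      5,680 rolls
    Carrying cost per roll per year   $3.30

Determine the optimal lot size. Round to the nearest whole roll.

EOQ = √(2DS/H) = √(2 × 5,680 × 240 / 3.3)
    = √(826,181.82) ≈ 908.95

909 rolls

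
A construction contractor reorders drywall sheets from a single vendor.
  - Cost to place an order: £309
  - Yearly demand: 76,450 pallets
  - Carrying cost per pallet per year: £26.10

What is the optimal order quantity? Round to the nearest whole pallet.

Q* = √(2·D·S / H) = √(2·76,450·309 / 26.1) = √1,810,195.4 ≈ 1,345.44

1,345 pallets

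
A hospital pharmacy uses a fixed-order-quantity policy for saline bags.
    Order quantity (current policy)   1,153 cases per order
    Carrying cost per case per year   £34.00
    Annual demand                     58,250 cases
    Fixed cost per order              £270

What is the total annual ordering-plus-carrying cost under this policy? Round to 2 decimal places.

£33,241.50

Annual ordering cost = (D/Q)·S = (58,250/1,153) × 270 = £13,640.50
Annual holding cost  = (Q/2)·H = (1,153/2) × 34 = £19,601.00
Total = £13,640.50 + £19,601.00 = £33,241.50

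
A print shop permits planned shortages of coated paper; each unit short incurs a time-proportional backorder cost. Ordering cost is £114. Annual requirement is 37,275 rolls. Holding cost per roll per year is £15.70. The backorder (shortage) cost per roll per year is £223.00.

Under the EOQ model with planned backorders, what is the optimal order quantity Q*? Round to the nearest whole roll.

761 rolls

Q* = √(2DS/H) · √((H + b)/b)
   = √(2 × 37,275 × 114 / 15.7) · √((15.7 + 223) / 223)
   = 735.743 × 1.0346 ≈ 761.20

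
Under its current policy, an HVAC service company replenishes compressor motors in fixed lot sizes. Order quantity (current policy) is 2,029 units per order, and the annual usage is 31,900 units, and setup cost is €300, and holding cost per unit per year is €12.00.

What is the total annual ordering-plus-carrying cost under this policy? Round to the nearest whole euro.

€16,891

Annual ordering cost = (D/Q)·S = (31,900/2,029) × 300 = €4,716.61
Annual holding cost  = (Q/2)·H = (2,029/2) × 12 = €12,174.00
Total = €4,716.61 + €12,174.00 = €16,890.61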